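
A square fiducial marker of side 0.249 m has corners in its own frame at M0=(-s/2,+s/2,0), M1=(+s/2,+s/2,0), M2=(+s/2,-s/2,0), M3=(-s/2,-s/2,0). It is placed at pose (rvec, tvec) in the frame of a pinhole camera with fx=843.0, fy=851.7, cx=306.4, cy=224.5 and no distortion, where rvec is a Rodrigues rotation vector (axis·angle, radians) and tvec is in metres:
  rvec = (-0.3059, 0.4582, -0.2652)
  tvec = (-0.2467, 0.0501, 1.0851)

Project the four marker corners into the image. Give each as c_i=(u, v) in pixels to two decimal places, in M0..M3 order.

Intrinsics K: fx=843.0, fy=851.7, cx=306.4, cy=224.5
Marker side s = 0.249 m; corners in marker frame (Z=0):
  M0 = (-0.1245, +0.1245, 0)
  M1 = (+0.1245, +0.1245, 0)
  M2 = (+0.1245, -0.1245, 0)
  M3 = (-0.1245, -0.1245, 0)
rvec = (-0.3059, 0.4582, -0.2652), |rvec| = θ = 0.61144 rad = 35.033°
Rodrigues: sinθ=0.57404, 1−cosθ=0.18118; R = I + sinθ·[k]× + (1−cosθ)·[k]×²:
    [+0.86417 +0.18106 +0.46949]
    [-0.31691 +0.92057 +0.22830]
    [-0.39086 -0.34608 +0.85291]
t = (-0.2467, 0.0501, 1.0851) m
M0: Pc = R·M0+t = (-0.33175, +0.20417, +1.09068); u = 843.0·(-0.33175)/1.09068 + 306.4 = 49.9869, v = 851.7·(+0.20417)/1.09068 + 224.5 = 383.9314
M1: Pc = R·M1+t = (-0.11657, +0.12526, +0.99335); u = 843.0·(-0.11657)/0.99335 + 306.4 = 207.4745, v = 851.7·(+0.12526)/0.99335 + 224.5 = 331.8946
M2: Pc = R·M2+t = (-0.16165, -0.10397, +1.07952); u = 843.0·(-0.16165)/1.07952 + 306.4 = 180.1660, v = 851.7·(-0.10397)/1.07952 + 224.5 = 142.4753
M3: Pc = R·M3+t = (-0.37683, -0.02506, +1.17685); u = 843.0·(-0.37683)/1.17685 + 306.4 = 36.4687, v = 851.7·(-0.02506)/1.17685 + 224.5 = 206.3668

c0=(49.99, 383.93) c1=(207.47, 331.89) c2=(180.17, 142.48) c3=(36.47, 206.37)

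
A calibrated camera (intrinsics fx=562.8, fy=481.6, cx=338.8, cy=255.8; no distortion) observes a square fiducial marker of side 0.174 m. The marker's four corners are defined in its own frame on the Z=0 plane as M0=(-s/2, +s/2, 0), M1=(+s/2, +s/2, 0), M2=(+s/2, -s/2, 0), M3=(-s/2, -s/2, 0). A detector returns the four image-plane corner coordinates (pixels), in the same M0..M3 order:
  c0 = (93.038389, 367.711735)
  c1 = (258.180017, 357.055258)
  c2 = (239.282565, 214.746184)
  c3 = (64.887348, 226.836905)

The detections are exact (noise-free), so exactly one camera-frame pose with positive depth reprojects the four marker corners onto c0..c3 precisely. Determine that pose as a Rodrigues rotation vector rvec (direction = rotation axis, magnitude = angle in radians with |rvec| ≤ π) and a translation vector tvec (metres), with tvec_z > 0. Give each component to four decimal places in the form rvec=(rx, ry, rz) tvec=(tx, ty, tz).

Intrinsics K: fx=562.8, fy=481.6, cx=338.8, cy=255.8
Marker side s = 0.174 m; corners in marker frame (Z=0):
  M0 = (-0.0870, +0.0870, 0)
  M1 = (+0.0870, +0.0870, 0)
  M2 = (+0.0870, -0.0870, 0)
  M3 = (-0.0870, -0.0870, 0)
Detected image corners:
  c0 = (93.038389, 367.711735) px
  c1 = (258.180017, 357.055258) px
  c2 = (239.282565, 214.746184) px
  c3 = (64.887348, 226.836905) px
Planar DLT: solve 8×8 A·h = b for H (H[2,2]=1):
  H  [+969.58956 +187.34121 +163.93087]
  H  [-74.78302 +906.39839 +293.56103]
  H  [-0.03269 +0.31779 +1.00000]
B = K⁻¹H; ‖b₁‖=1.748229, ‖b₂‖=1.748229; λ = 2/(‖b₁‖+‖b₂‖) = 0.572007, sign → tz>0 ⇒ λ=+0.572007
r₁ = λ·B[:,0] = (+0.99671,-0.07889,-0.01870); r₂ = λ·B[:,1] = (+0.08098,+0.98000,+0.18178)
r₃ = r₁×r₂ = (+0.00398,-0.18269,+0.98316); SVD([r₁ r₂ r₃]) → R = UVᵀ:
  R  [+0.99671 +0.08098 +0.00398]
  R  [-0.07889 +0.98000 -0.18269]
  R  [-0.01870 +0.18178 +0.98316]
t = (-0.17773, +0.04485, +0.57201) m
tr R = 2.959870; θ = arccos((tr R − 1)/2) = 0.200662 rad = 11.497°
axis k = ((R−Rᵀ)₃₂, (R−Rᵀ)₁₃, (R−Rᵀ)₂₁) / (2 sinθ) = (+0.914293, +0.056897, -0.401037)
rvec = θ·k = (+0.183464, +0.011417, -0.080473)

rvec=(0.1835, 0.0114, -0.0805) tvec=(-0.1777, 0.0448, 0.5720)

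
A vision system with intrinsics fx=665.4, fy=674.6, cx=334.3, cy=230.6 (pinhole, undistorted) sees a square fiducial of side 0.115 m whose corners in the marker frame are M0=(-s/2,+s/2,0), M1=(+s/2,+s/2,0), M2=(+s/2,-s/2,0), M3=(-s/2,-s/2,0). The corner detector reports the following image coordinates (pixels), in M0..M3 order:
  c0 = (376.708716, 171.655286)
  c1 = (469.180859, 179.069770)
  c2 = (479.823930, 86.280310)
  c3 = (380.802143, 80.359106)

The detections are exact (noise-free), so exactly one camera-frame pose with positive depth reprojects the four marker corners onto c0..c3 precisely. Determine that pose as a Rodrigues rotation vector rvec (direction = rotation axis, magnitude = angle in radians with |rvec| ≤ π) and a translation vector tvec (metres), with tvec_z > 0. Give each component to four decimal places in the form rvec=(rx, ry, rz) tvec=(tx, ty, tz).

rvec=(0.4838, 0.1674, 0.0543) tvec=(0.1109, -0.1189, 0.8043)

Intrinsics K: fx=665.4, fy=674.6, cx=334.3, cy=230.6
Marker side s = 0.115 m; corners in marker frame (Z=0):
  M0 = (-0.0575, +0.0575, 0)
  M1 = (+0.0575, +0.0575, 0)
  M2 = (+0.0575, -0.0575, 0)
  M3 = (-0.0575, -0.0575, 0)
Detected image corners:
  c0 = (376.708716, 171.655286) px
  c1 = (469.180859, 179.069770) px
  c2 = (479.823930, 86.280310) px
  c3 = (380.802143, 80.359106) px
Planar DLT: solve 8×8 A·h = b for H (H[2,2]=1):
  H  [+753.49582 +183.98803 +426.00174]
  H  [+34.50968 +875.41735 +130.84278]
  H  [-0.18315 +0.58074 +1.00000]
B = K⁻¹H; ‖b₁‖=1.243246, ‖b₂‖=1.243246; λ = 2/(‖b₁‖+‖b₂‖) = 0.804346, sign → tz>0 ⇒ λ=+0.804346
r₁ = λ·B[:,0] = (+0.98485,+0.09150,-0.14731); r₂ = λ·B[:,1] = (-0.01227,+0.88411,+0.46711)
r₃ = r₁×r₂ = (+0.17298,-0.45823,+0.87184); SVD([r₁ r₂ r₃]) → R = UVᵀ:
  R  [+0.98485 -0.01227 +0.17298]
  R  [+0.09150 +0.88411 -0.45823]
  R  [-0.14731 +0.46711 +0.87184]
t = (+0.11085, -0.11894, +0.80435) m
tr R = 2.740798; θ = arccos((tr R − 1)/2) = 0.514784 rad = 29.495°
axis k = ((R−Rᵀ)₃₂, (R−Rᵀ)₁₃, (R−Rᵀ)₂₁) / (2 sinθ) = (+0.939728, +0.325276, +0.105389)
rvec = θ·k = (+0.483757, +0.167447, +0.054253)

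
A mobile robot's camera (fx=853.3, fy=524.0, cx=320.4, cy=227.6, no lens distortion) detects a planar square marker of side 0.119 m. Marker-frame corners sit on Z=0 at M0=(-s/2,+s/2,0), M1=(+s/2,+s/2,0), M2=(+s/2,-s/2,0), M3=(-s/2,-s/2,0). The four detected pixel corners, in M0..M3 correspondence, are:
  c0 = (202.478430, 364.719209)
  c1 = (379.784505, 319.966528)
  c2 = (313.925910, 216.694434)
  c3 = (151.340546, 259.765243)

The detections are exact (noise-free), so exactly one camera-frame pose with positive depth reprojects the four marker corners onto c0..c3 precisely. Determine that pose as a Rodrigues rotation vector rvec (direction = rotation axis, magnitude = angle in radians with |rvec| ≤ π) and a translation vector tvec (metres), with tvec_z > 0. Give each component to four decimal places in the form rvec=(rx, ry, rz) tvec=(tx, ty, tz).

Intrinsics K: fx=853.3, fy=524.0, cx=320.4, cy=227.6
Marker side s = 0.119 m; corners in marker frame (Z=0):
  M0 = (-0.0595, +0.0595, 0)
  M1 = (+0.0595, +0.0595, 0)
  M2 = (+0.0595, -0.0595, 0)
  M3 = (-0.0595, -0.0595, 0)
Detected image corners:
  c0 = (202.478430, 364.719209) px
  c1 = (379.784505, 319.966528) px
  c2 = (313.925910, 216.694434) px
  c3 = (151.340546, 259.765243) px
Planar DLT: solve 8×8 A·h = b for H (H[2,2]=1):
  H  [+1386.46276 +313.88802 +259.94907]
  H  [-412.13269 +678.60567 +288.38659]
  H  [-0.14954 -0.67642 +1.00000]
B = K⁻¹H; ‖b₁‖=1.835399, ‖b₂‖=1.835399; λ = 2/(‖b₁‖+‖b₂‖) = 0.544841, sign → tz>0 ⇒ λ=+0.544841
r₁ = λ·B[:,0] = (+0.91586,-0.39313,-0.08148); r₂ = λ·B[:,1] = (+0.33880,+0.86567,-0.36854)
r₃ = r₁×r₂ = (+0.21542,+0.30993,+0.92603); SVD([r₁ r₂ r₃]) → R = UVᵀ:
  R  [+0.91586 +0.33880 +0.21542]
  R  [-0.39313 +0.86567 +0.30993]
  R  [-0.08148 -0.36854 +0.92603]
t = (-0.03860, +0.06320, +0.54484) m
tr R = 2.707570; θ = arccos((tr R − 1)/2) = 0.547584 rad = 31.374°
axis k = ((R−Rᵀ)₃₂, (R−Rᵀ)₁₃, (R−Rᵀ)₂₁) / (2 sinθ) = (-0.651594, +0.285136, -0.702939)
rvec = θ·k = (-0.356803, +0.156136, -0.384918)

rvec=(-0.3568, 0.1561, -0.3849) tvec=(-0.0386, 0.0632, 0.5448)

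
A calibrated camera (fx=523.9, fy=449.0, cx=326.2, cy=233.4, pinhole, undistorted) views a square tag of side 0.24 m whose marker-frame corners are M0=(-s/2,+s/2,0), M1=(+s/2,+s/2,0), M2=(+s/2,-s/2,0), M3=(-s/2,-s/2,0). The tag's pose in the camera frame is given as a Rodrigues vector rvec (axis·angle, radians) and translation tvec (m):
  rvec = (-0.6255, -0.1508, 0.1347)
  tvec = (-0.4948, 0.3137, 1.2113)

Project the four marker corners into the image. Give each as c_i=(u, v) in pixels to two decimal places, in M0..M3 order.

Intrinsics K: fx=523.9, fy=449.0, cx=326.2, cy=233.4
Marker side s = 0.24 m; corners in marker frame (Z=0):
  M0 = (-0.1200, +0.1200, 0)
  M1 = (+0.1200, +0.1200, 0)
  M2 = (+0.1200, -0.1200, 0)
  M3 = (-0.1200, -0.1200, 0)
rvec = (-0.6255, -0.1508, 0.1347), |rvec| = θ = 0.65737 rad = 37.665°
Rodrigues: sinθ=0.61104, 1−cosθ=0.20840; R = I + sinθ·[k]× + (1−cosθ)·[k]×²:
    [+0.98028 -0.07972 -0.18080]
    [+0.17069 +0.80257 +0.57162]
    [+0.09954 -0.59121 +0.80035]
t = (-0.4948, 0.3137, 1.2113) m
M0: Pc = R·M0+t = (-0.62200, +0.38952, +1.12841); u = 523.9·(-0.62200)/1.12841 + 326.2 = 37.4169, v = 449.0·(+0.38952)/1.12841 + 233.4 = 388.3939
M1: Pc = R·M1+t = (-0.38673, +0.43049, +1.15230); u = 523.9·(-0.38673)/1.15230 + 326.2 = 150.3699, v = 449.0·(+0.43049)/1.15230 + 233.4 = 401.1435
M2: Pc = R·M2+t = (-0.36760, +0.23788, +1.29419); u = 523.9·(-0.36760)/1.29419 + 326.2 = 177.3922, v = 449.0·(+0.23788)/1.29419 + 233.4 = 315.9272
M3: Pc = R·M3+t = (-0.60287, +0.19691, +1.27030); u = 523.9·(-0.60287)/1.27030 + 326.2 = 77.5639, v = 449.0·(+0.19691)/1.27030 + 233.4 = 302.9992

c0=(37.42, 388.39) c1=(150.37, 401.14) c2=(177.39, 315.93) c3=(77.56, 303.00)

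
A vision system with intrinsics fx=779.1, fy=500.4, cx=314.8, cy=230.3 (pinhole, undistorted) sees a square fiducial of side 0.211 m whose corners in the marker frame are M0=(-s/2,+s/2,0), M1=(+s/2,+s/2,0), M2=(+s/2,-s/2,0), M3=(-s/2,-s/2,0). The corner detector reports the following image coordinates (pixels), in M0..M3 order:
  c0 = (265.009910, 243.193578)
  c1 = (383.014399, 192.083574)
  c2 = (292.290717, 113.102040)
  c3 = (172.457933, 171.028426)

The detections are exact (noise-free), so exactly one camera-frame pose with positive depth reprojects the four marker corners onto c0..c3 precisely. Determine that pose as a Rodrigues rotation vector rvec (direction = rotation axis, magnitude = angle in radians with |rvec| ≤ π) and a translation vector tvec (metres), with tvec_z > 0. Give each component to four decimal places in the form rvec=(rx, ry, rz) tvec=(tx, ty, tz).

rvec=(0.3651, 0.1699, -0.6211) tvec=(-0.0517, -0.1063, 1.0918)

Intrinsics K: fx=779.1, fy=500.4, cx=314.8, cy=230.3
Marker side s = 0.211 m; corners in marker frame (Z=0):
  M0 = (-0.1055, +0.1055, 0)
  M1 = (+0.1055, +0.1055, 0)
  M2 = (+0.1055, -0.1055, 0)
  M3 = (-0.1055, -0.1055, 0)
Detected image corners:
  c0 = (265.009910, 243.193578) px
  c1 = (383.014399, 192.083574) px
  c2 = (292.290717, 113.102040) px
  c3 = (172.457933, 171.028426) px
Planar DLT: solve 8×8 A·h = b for H (H[2,2]=1):
  H  [+496.44499 +506.33754 +277.93150]
  H  [-301.27585 +404.25633 +181.57553]
  H  [-0.24096 +0.25854 +1.00000]
B = K⁻¹H; ‖b₁‖=0.915912, ‖b₂‖=0.915912; λ = 2/(‖b₁‖+‖b₂‖) = 1.091808, sign → tz>0 ⇒ λ=+1.091808
r₁ = λ·B[:,0] = (+0.80200,-0.53627,-0.26308); r₂ = λ·B[:,1] = (+0.59551,+0.75212,+0.28228)
r₃ = r₁×r₂ = (+0.04649,-0.38305,+0.92256); SVD([r₁ r₂ r₃]) → R = UVᵀ:
  R  [+0.80200 +0.59551 +0.04649]
  R  [-0.53627 +0.75212 -0.38305]
  R  [-0.26308 +0.28228 +0.92256]
t = (-0.05167, -0.10631, +1.09181) m
tr R = 2.476678; θ = arccos((tr R − 1)/2) = 0.740192 rad = 42.410°
axis k = ((R−Rᵀ)₃₂, (R−Rᵀ)₁₃, (R−Rᵀ)₂₁) / (2 sinθ) = (+0.493256, +0.229502, -0.839063)
rvec = θ·k = (+0.365104, +0.169876, -0.621068)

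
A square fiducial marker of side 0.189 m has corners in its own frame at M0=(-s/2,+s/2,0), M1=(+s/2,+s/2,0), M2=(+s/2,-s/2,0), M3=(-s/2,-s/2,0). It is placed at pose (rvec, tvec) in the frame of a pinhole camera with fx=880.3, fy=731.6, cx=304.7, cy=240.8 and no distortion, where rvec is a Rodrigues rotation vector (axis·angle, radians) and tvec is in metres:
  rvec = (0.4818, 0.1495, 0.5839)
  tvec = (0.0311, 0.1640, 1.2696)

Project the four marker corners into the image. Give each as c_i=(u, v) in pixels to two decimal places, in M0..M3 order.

c0=(241.97, 340.76) c1=(346.65, 399.88) c2=(416.78, 329.45) c3=(304.38, 265.99)

Intrinsics K: fx=880.3, fy=731.6, cx=304.7, cy=240.8
Marker side s = 0.189 m; corners in marker frame (Z=0):
  M0 = (-0.0945, +0.0945, 0)
  M1 = (+0.0945, +0.0945, 0)
  M2 = (+0.0945, -0.0945, 0)
  M3 = (-0.0945, -0.0945, 0)
rvec = (0.4818, 0.1495, 0.5839), |rvec| = θ = 0.77164 rad = 44.211°
Rodrigues: sinθ=0.69731, 1−cosθ=0.28323; R = I + sinθ·[k]× + (1−cosθ)·[k]×²:
    [+0.82719 -0.49339 +0.26892]
    [+0.56192 +0.72740 -0.39387]
    [-0.00128 +0.47691 +0.87895]
t = (0.0311, 0.1640, 1.2696) m
M0: Pc = R·M0+t = (-0.09370, +0.17964, +1.31479); u = 880.3·(-0.09370)/1.31479 + 304.7 = 241.9676, v = 731.6·(+0.17964)/1.31479 + 240.8 = 340.7577
M1: Pc = R·M1+t = (+0.06264, +0.28584, +1.31455); u = 880.3·(+0.06264)/1.31455 + 304.7 = 346.6501, v = 731.6·(+0.28584)/1.31455 + 240.8 = 399.8823
M2: Pc = R·M2+t = (+0.15590, +0.14836, +1.22441); u = 880.3·(+0.15590)/1.22441 + 304.7 = 416.7822, v = 731.6·(+0.14836)/1.22441 + 240.8 = 329.4479
M3: Pc = R·M3+t = (-0.00044, +0.04216, +1.22465); u = 880.3·(-0.00044)/1.22465 + 304.7 = 304.3810, v = 731.6·(+0.04216)/1.22465 + 240.8 = 265.9856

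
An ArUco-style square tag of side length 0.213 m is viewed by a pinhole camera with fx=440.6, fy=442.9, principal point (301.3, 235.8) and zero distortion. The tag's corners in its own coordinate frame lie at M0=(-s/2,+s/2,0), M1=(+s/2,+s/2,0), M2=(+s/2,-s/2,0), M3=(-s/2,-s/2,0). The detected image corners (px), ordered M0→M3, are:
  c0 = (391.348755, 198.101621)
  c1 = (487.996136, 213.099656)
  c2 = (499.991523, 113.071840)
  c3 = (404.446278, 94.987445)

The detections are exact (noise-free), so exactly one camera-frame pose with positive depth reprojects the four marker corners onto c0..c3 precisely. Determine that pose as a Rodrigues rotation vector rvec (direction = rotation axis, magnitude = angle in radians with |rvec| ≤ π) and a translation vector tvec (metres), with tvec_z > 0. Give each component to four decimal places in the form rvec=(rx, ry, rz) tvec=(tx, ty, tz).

Intrinsics K: fx=440.6, fy=442.9, cx=301.3, cy=235.8
Marker side s = 0.213 m; corners in marker frame (Z=0):
  M0 = (-0.1065, +0.1065, 0)
  M1 = (+0.1065, +0.1065, 0)
  M2 = (+0.1065, -0.1065, 0)
  M3 = (-0.1065, -0.1065, 0)
Detected image corners:
  c0 = (391.348755, 198.101621) px
  c1 = (487.996136, 213.099656) px
  c2 = (499.991523, 113.071840) px
  c3 = (404.446278, 94.987445) px
Planar DLT: solve 8×8 A·h = b for H (H[2,2]=1):
  H  [+517.26933 -74.24180 +446.72745]
  H  [+100.64005 +471.40570 +154.75922]
  H  [+0.14827 -0.03449 +1.00000]
B = K⁻¹H; ‖b₁‖=1.092922, ‖b₂‖=1.092922; λ = 2/(‖b₁‖+‖b₂‖) = 0.914979, sign → tz>0 ⇒ λ=+0.914979
r₁ = λ·B[:,0] = (+0.98142,+0.13568,+0.13567); r₂ = λ·B[:,1] = (-0.13260,+0.99067,-0.03155)
r₃ = r₁×r₂ = (-0.13868,+0.01298,+0.99025); SVD([r₁ r₂ r₃]) → R = UVᵀ:
  R  [+0.98142 -0.13260 -0.13868]
  R  [+0.13568 +0.99067 +0.01298]
  R  [+0.13567 -0.03155 +0.99025]
t = (+0.30200, -0.16742, +0.91498) m
tr R = 2.962339; θ = arccos((tr R − 1)/2) = 0.194370 rad = 11.137°
axis k = ((R−Rᵀ)₃₂, (R−Rᵀ)₁₃, (R−Rᵀ)₂₁) / (2 sinθ) = (-0.115283, -0.710210, +0.694487)
rvec = θ·k = (-0.022407, -0.138043, +0.134987)

rvec=(-0.0224, -0.1380, 0.1350) tvec=(0.3020, -0.1674, 0.9150)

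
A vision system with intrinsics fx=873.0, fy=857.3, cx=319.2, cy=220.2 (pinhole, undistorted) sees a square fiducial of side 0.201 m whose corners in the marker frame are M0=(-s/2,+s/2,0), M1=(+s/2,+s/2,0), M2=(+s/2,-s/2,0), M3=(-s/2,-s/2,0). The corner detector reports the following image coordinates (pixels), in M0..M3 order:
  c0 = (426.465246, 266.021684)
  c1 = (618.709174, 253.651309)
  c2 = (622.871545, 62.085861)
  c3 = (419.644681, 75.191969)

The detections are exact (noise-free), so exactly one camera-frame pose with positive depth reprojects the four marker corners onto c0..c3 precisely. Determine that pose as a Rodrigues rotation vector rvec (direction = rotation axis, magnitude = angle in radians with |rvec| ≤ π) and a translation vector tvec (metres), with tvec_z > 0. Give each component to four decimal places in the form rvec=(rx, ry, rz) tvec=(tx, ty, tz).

Intrinsics K: fx=873.0, fy=857.3, cx=319.2, cy=220.2
Marker side s = 0.201 m; corners in marker frame (Z=0):
  M0 = (-0.1005, +0.1005, 0)
  M1 = (+0.1005, +0.1005, 0)
  M2 = (+0.1005, -0.1005, 0)
  M3 = (-0.1005, -0.1005, 0)
Detected image corners:
  c0 = (426.465246, 266.021684) px
  c1 = (618.709174, 253.651309) px
  c2 = (622.871545, 62.085861) px
  c3 = (419.644681, 75.191969) px
Planar DLT: solve 8×8 A·h = b for H (H[2,2]=1):
  H  [+982.61655 +150.84320 +521.93383]
  H  [-63.44399 +996.61727 +166.89317]
  H  [-0.00073 +0.27634 +1.00000]
B = K⁻¹H; ‖b₁‖=1.128249, ‖b₂‖=1.128249; λ = 2/(‖b₁‖+‖b₂‖) = 0.886329, sign → tz>0 ⇒ λ=+0.886329
r₁ = λ·B[:,0] = (+0.99786,-0.06543,-0.00065); r₂ = λ·B[:,1] = (+0.06359,+0.96745,+0.24493)
r₃ = r₁×r₂ = (-0.01540,-0.24445,+0.96954); SVD([r₁ r₂ r₃]) → R = UVᵀ:
  R  [+0.99786 +0.06359 -0.01540]
  R  [-0.06543 +0.96745 -0.24445]
  R  [-0.00065 +0.24493 +0.96954]
t = (+0.20583, -0.05511, +0.88633) m
tr R = 2.934851; θ = arccos((tr R − 1)/2) = 0.255941 rad = 14.664°
axis k = ((R−Rᵀ)₃₂, (R−Rᵀ)₁₃, (R−Rᵀ)₂₁) / (2 sinθ) = (+0.966551, -0.029123, -0.254817)
rvec = θ·k = (+0.247380, -0.007454, -0.065218)

rvec=(0.2474, -0.0075, -0.0652) tvec=(0.2058, -0.0551, 0.8863)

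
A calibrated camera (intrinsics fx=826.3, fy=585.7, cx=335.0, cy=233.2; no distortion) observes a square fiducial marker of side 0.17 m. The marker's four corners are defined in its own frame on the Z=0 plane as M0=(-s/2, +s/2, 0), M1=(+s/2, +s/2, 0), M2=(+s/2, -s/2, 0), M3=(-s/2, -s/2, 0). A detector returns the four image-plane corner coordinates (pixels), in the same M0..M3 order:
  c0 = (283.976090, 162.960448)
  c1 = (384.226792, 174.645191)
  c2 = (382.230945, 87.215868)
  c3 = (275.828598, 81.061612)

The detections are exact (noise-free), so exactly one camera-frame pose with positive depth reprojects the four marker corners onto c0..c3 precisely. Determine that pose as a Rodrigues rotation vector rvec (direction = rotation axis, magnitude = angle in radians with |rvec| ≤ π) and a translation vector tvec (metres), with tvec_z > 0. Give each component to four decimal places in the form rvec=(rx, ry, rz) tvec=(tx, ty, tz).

rvec=(0.4429, 0.5521, 0.0832) tvec=(-0.0073, -0.2081, 1.1547)

Intrinsics K: fx=826.3, fy=585.7, cx=335.0, cy=233.2
Marker side s = 0.17 m; corners in marker frame (Z=0):
  M0 = (-0.0850, +0.0850, 0)
  M1 = (+0.0850, +0.0850, 0)
  M2 = (+0.0850, -0.0850, 0)
  M3 = (-0.0850, -0.0850, 0)
Detected image corners:
  c0 = (283.976090, 162.960448) px
  c1 = (384.226792, 174.645191) px
  c2 = (382.230945, 87.215868) px
  c3 = (275.828598, 81.061612) px
Planar DLT: solve 8×8 A·h = b for H (H[2,2]=1):
  H  [+466.86898 +153.49211 +329.78655]
  H  [-0.55901 +544.35815 +127.64521]
  H  [-0.42334 +0.37099 +1.00000]
B = K⁻¹H; ‖b₁‖=0.865992, ‖b₂‖=0.865992; λ = 2/(‖b₁‖+‖b₂‖) = 1.154745, sign → tz>0 ⇒ λ=+1.154745
r₁ = λ·B[:,0] = (+0.85063,+0.19353,-0.48884); r₂ = λ·B[:,1] = (+0.04082,+0.90267,+0.42840)
r₃ = r₁×r₂ = (+0.52417,-0.38437,+0.75994); SVD([r₁ r₂ r₃]) → R = UVᵀ:
  R  [+0.85063 +0.04082 +0.52417]
  R  [+0.19353 +0.90267 -0.38437]
  R  [-0.48884 +0.42840 +0.75994]
t = (-0.00729, -0.20811, +1.15474) m
tr R = 2.513237; θ = arccos((tr R − 1)/2) = 0.712671 rad = 40.833°
axis k = ((R−Rᵀ)₃₂, (R−Rᵀ)₁₃, (R−Rᵀ)₂₁) / (2 sinθ) = (+0.621516, +0.774649, +0.116779)
rvec = θ·k = (+0.442936, +0.552069, +0.083225)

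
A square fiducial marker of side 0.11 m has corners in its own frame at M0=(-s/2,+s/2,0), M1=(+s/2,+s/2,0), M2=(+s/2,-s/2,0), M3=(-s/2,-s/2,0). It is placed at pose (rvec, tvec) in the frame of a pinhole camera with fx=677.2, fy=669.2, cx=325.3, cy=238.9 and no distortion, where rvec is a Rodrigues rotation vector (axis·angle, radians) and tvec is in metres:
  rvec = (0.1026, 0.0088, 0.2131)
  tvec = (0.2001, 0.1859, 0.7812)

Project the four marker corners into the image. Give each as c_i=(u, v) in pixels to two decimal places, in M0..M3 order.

c0=(441.30, 432.61) c1=(533.78, 452.34) c2=(557.04, 363.19) c3=(463.22, 343.15)

Intrinsics K: fx=677.2, fy=669.2, cx=325.3, cy=238.9
Marker side s = 0.11 m; corners in marker frame (Z=0):
  M0 = (-0.0550, +0.0550, 0)
  M1 = (+0.0550, +0.0550, 0)
  M2 = (+0.0550, -0.0550, 0)
  M3 = (-0.0550, -0.0550, 0)
rvec = (0.1026, 0.0088, 0.2131), |rvec| = θ = 0.23668 rad = 13.561°
Rodrigues: sinθ=0.23447, 1−cosθ=0.02788; R = I + sinθ·[k]× + (1−cosθ)·[k]×²:
    [+0.97736 -0.21067 +0.01960]
    [+0.21157 +0.97216 -0.10071]
    [+0.00216 +0.10258 +0.99472]
t = (0.2001, 0.1859, 0.7812) m
M0: Pc = R·M0+t = (+0.13476, +0.22773, +0.78672); u = 677.2·(+0.13476)/0.78672 + 325.3 = 441.2982, v = 669.2·(+0.22773)/0.78672 + 238.9 = 432.6134
M1: Pc = R·M1+t = (+0.24227, +0.25100, +0.78696); u = 677.2·(+0.24227)/0.78696 + 325.3 = 533.7780, v = 669.2·(+0.25100)/0.78696 + 238.9 = 452.3446
M2: Pc = R·M2+t = (+0.26544, +0.14407, +0.77568); u = 677.2·(+0.26544)/0.77568 + 325.3 = 557.0420, v = 669.2·(+0.14407)/0.77568 + 238.9 = 363.1911
M3: Pc = R·M3+t = (+0.15793, +0.12080, +0.77544); u = 677.2·(+0.15793)/0.77544 + 325.3 = 463.2236, v = 669.2·(+0.12080)/0.77544 + 238.9 = 343.1455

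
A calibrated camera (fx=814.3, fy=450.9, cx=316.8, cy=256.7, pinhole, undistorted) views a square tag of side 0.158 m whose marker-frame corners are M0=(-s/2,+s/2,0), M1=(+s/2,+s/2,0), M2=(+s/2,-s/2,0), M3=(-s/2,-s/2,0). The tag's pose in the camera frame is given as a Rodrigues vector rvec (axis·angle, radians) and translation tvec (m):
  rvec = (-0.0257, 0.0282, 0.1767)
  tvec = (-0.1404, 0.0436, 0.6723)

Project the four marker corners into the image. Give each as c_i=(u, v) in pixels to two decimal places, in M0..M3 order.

Intrinsics K: fx=814.3, fy=450.9, cx=316.8, cy=256.7
Marker side s = 0.158 m; corners in marker frame (Z=0):
  M0 = (-0.0790, +0.0790, 0)
  M1 = (+0.0790, +0.0790, 0)
  M2 = (+0.0790, -0.0790, 0)
  M3 = (-0.0790, -0.0790, 0)
rvec = (-0.0257, 0.0282, 0.1767), |rvec| = θ = 0.18077 rad = 10.357°
Rodrigues: sinθ=0.17979, 1−cosθ=0.01629; R = I + sinθ·[k]× + (1−cosθ)·[k]×²:
    [+0.98403 -0.17610 +0.02578]
    [+0.17538 +0.98410 +0.02804]
    [-0.03031 -0.02308 +0.99927]
t = (-0.1404, 0.0436, 0.6723) m
M0: Pc = R·M0+t = (-0.23205, +0.10749, +0.67287); u = 814.3·(-0.23205)/0.67287 + 316.8 = 35.9755, v = 450.9·(+0.10749)/0.67287 + 256.7 = 328.7299
M1: Pc = R·M1+t = (-0.07657, +0.13520, +0.66808); u = 814.3·(-0.07657)/0.66808 + 316.8 = 223.4678, v = 450.9·(+0.13520)/0.66808 + 256.7 = 347.9480
M2: Pc = R·M2+t = (-0.04875, -0.02029, +0.67173); u = 814.3·(-0.04875)/0.67173 + 316.8 = 257.7038, v = 450.9·(-0.02029)/0.67173 + 256.7 = 243.0808
M3: Pc = R·M3+t = (-0.20423, -0.04800, +0.67652); u = 814.3·(-0.20423)/0.67652 + 316.8 = 70.9795, v = 450.9·(-0.04800)/0.67652 + 256.7 = 224.7087

c0=(35.98, 328.73) c1=(223.47, 347.95) c2=(257.70, 243.08) c3=(70.98, 224.71)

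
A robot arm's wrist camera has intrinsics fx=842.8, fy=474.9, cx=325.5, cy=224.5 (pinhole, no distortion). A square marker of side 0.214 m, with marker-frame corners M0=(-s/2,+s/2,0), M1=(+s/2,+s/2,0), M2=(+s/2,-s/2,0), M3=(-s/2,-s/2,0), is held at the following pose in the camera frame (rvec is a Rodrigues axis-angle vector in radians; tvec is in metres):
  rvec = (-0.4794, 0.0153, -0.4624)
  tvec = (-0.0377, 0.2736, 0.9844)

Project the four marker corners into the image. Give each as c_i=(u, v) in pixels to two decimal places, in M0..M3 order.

c0=(245.32, 431.57) c1=(417.93, 380.79) c2=(335.81, 289.75) c3=(177.80, 334.00)

Intrinsics K: fx=842.8, fy=474.9, cx=325.5, cy=224.5
Marker side s = 0.214 m; corners in marker frame (Z=0):
  M0 = (-0.1070, +0.1070, 0)
  M1 = (+0.1070, +0.1070, 0)
  M2 = (+0.1070, -0.1070, 0)
  M3 = (-0.1070, -0.1070, 0)
rvec = (-0.4794, 0.0153, -0.4624), |rvec| = θ = 0.66624 rad = 38.173°
Rodrigues: sinθ=0.61803, 1−cosθ=0.21385; R = I + sinθ·[k]× + (1−cosθ)·[k]×²:
    [+0.89688 +0.42541 +0.12099]
    [-0.43248 +0.78627 +0.44131]
    [+0.09260 -0.44812 +0.88916]
t = (-0.0377, 0.2736, 0.9844) m
M0: Pc = R·M0+t = (-0.08815, +0.40401, +0.92654); u = 842.8·(-0.08815)/0.92654 + 325.5 = 245.3199, v = 474.9·(+0.40401)/0.92654 + 224.5 = 431.5733
M1: Pc = R·M1+t = (+0.10378, +0.31146, +0.94636); u = 842.8·(+0.10378)/0.94636 + 325.5 = 417.9275, v = 474.9·(+0.31146)/0.94636 + 224.5 = 380.7938
M2: Pc = R·M2+t = (+0.01275, +0.14319, +1.04226); u = 842.8·(+0.01275)/1.04226 + 325.5 = 335.8076, v = 474.9·(+0.14319)/1.04226 + 224.5 = 289.7459
M3: Pc = R·M3+t = (-0.17918, +0.23574, +1.02244); u = 842.8·(-0.17918)/1.02244 + 325.5 = 177.7977, v = 474.9·(+0.23574)/1.02244 + 224.5 = 333.9980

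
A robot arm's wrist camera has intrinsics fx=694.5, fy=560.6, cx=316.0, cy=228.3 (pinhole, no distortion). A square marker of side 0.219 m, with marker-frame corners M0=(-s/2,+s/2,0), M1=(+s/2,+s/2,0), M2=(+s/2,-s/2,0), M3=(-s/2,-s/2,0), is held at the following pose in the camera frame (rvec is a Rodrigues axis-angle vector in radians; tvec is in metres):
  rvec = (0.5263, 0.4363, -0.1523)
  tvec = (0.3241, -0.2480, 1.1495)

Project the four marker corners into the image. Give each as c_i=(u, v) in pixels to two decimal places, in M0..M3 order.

Intrinsics K: fx=694.5, fy=560.6, cx=316.0, cy=228.3
Marker side s = 0.219 m; corners in marker frame (Z=0):
  M0 = (-0.1095, +0.1095, 0)
  M1 = (+0.1095, +0.1095, 0)
  M2 = (+0.1095, -0.1095, 0)
  M3 = (-0.1095, -0.1095, 0)
rvec = (0.5263, 0.4363, -0.1523), |rvec| = θ = 0.70039 rad = 40.129°
Rodrigues: sinθ=0.64452, 1−cosθ=0.23541; R = I + sinθ·[k]× + (1−cosθ)·[k]×²:
    [+0.89752 +0.25035 +0.36303]
    [-0.02996 +0.85594 -0.51620]
    [-0.43996 +0.45243 +0.77572]
t = (0.3241, -0.2480, 1.1495) m
M0: Pc = R·M0+t = (+0.25323, -0.15099, +1.24722); u = 694.5·(+0.25323)/1.24722 + 316.0 = 457.0112, v = 560.6·(-0.15099)/1.24722 + 228.3 = 160.4310
M1: Pc = R·M1+t = (+0.44979, -0.15755, +1.15087); u = 694.5·(+0.44979)/1.15087 + 316.0 = 587.4305, v = 560.6·(-0.15755)/1.15087 + 228.3 = 151.5534
M2: Pc = R·M2+t = (+0.39497, -0.34501, +1.05178); u = 694.5·(+0.39497)/1.05178 + 316.0 = 576.7983, v = 560.6·(-0.34501)/1.05178 + 228.3 = 44.4121
M3: Pc = R·M3+t = (+0.19841, -0.33845, +1.14813); u = 694.5·(+0.19841)/1.14813 + 316.0 = 436.0164, v = 560.6·(-0.33845)/1.14813 + 228.3 = 63.0471

c0=(457.01, 160.43) c1=(587.43, 151.55) c2=(576.80, 44.41) c3=(436.02, 63.05)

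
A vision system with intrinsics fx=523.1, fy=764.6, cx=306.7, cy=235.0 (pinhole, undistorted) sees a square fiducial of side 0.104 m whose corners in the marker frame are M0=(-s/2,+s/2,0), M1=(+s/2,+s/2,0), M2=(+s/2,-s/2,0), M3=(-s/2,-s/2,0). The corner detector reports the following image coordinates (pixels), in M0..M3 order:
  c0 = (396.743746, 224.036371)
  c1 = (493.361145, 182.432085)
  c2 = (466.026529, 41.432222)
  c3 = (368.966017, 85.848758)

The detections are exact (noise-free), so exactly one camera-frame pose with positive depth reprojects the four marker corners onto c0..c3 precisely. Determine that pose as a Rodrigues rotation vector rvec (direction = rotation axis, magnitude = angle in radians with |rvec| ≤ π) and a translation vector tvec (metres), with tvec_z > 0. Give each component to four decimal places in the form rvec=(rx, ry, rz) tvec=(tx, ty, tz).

Intrinsics K: fx=523.1, fy=764.6, cx=306.7, cy=235.0
Marker side s = 0.104 m; corners in marker frame (Z=0):
  M0 = (-0.0520, +0.0520, 0)
  M1 = (+0.0520, +0.0520, 0)
  M2 = (+0.0520, -0.0520, 0)
  M3 = (-0.0520, -0.0520, 0)
Detected image corners:
  c0 = (396.743746, 224.036371) px
  c1 = (493.361145, 182.432085) px
  c2 = (466.026529, 41.432222) px
  c3 = (368.966017, 85.848758) px
Planar DLT: solve 8×8 A·h = b for H (H[2,2]=1):
  H  [+859.70042 +304.28349 +430.92262]
  H  [-435.59921 +1354.29115 +133.95333]
  H  [-0.16563 +0.09113 +1.00000]
B = K⁻¹H; ‖b₁‖=1.823794, ‖b₂‖=1.823794; λ = 2/(‖b₁‖+‖b₂‖) = 0.548307, sign → tz>0 ⇒ λ=+0.548307
r₁ = λ·B[:,0] = (+0.95438,-0.28446,-0.09082); r₂ = λ·B[:,1] = (+0.28965,+0.95583,+0.04997)
r₃ = r₁×r₂ = (+0.07259,-0.07399,+0.99461); SVD([r₁ r₂ r₃]) → R = UVᵀ:
  R  [+0.95438 +0.28965 +0.07259]
  R  [-0.28446 +0.95583 -0.07399]
  R  [-0.09082 +0.04997 +0.99461]
t = (+0.13021, -0.07246, +0.54831) m
tr R = 2.904816; θ = arccos((tr R − 1)/2) = 0.309755 rad = 17.748°
axis k = ((R−Rᵀ)₃₂, (R−Rᵀ)₁₃, (R−Rᵀ)₂₁) / (2 sinθ) = (+0.203329, +0.268039, -0.941707)
rvec = θ·k = (+0.062982, +0.083026, -0.291699)

rvec=(0.0630, 0.0830, -0.2917) tvec=(0.1302, -0.0725, 0.5483)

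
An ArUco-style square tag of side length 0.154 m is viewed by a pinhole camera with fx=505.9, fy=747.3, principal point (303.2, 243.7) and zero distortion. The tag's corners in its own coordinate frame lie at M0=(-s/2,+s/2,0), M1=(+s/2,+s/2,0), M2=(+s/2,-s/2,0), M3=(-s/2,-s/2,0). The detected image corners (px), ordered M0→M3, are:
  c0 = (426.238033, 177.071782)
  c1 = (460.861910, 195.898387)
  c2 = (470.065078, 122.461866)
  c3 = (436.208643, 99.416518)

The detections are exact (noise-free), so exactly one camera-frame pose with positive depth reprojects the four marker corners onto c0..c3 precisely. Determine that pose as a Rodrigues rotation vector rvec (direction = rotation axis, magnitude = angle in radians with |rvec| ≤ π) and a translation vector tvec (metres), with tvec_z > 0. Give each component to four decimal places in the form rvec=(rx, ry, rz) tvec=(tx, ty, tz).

rvec=(0.0005, -0.5914, 0.2128) tvec=(0.4260, -0.1877, 1.4795)

Intrinsics K: fx=505.9, fy=747.3, cx=303.2, cy=243.7
Marker side s = 0.154 m; corners in marker frame (Z=0):
  M0 = (-0.0770, +0.0770, 0)
  M1 = (+0.0770, +0.0770, 0)
  M2 = (+0.0770, -0.0770, 0)
  M3 = (-0.0770, -0.0770, 0)
Detected image corners:
  c0 = (426.238033, 177.071782) px
  c1 = (460.861910, 195.898387) px
  c2 = (470.065078, 122.461866) px
  c3 = (436.208643, 99.416518) px
Planar DLT: solve 8×8 A·h = b for H (H[2,2]=1):
  H  [+389.98377 -80.49261 +448.85143]
  H  [+191.60019 +484.08946 +148.89475]
  H  [+0.37394 -0.04084 +1.00000]
B = K⁻¹H; ‖b₁‖=0.675908, ‖b₂‖=0.675908; λ = 2/(‖b₁‖+‖b₂‖) = 1.479491, sign → tz>0 ⇒ λ=+1.479491
r₁ = λ·B[:,0] = (+0.80893,+0.19891,+0.55324); r₂ = λ·B[:,1] = (-0.19918,+0.97810,-0.06043)
r₃ = r₁×r₂ = (-0.55314,-0.06131,+0.83083); SVD([r₁ r₂ r₃]) → R = UVᵀ:
  R  [+0.80893 -0.19918 -0.55314]
  R  [+0.19891 +0.97810 -0.06131]
  R  [+0.55324 -0.06043 +0.83083]
t = (+0.42595, -0.18769, +1.47949) m
tr R = 2.617851; θ = arccos((tr R − 1)/2) = 0.628474 rad = 36.009°
axis k = ((R−Rᵀ)₃₂, (R−Rᵀ)₁₃, (R−Rᵀ)₂₁) / (2 sinθ) = (+0.000754, -0.940942, +0.338567)
rvec = θ·k = (+0.000474, -0.591358, +0.212780)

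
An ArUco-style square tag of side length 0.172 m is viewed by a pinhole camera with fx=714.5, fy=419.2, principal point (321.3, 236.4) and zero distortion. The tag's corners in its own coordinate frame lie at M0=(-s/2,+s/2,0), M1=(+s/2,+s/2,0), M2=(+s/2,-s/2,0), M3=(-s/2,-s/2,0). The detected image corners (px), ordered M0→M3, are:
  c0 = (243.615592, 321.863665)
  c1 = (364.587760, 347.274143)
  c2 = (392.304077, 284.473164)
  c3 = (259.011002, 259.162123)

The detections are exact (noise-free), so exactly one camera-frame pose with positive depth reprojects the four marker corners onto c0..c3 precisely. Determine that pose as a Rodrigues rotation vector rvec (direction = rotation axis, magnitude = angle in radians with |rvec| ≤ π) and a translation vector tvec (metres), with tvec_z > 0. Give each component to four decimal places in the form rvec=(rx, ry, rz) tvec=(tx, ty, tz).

Intrinsics K: fx=714.5, fy=419.2, cx=321.3, cy=236.4
Marker side s = 0.172 m; corners in marker frame (Z=0):
  M0 = (-0.0860, +0.0860, 0)
  M1 = (+0.0860, +0.0860, 0)
  M2 = (+0.0860, -0.0860, 0)
  M3 = (-0.0860, -0.0860, 0)
Detected image corners:
  c0 = (243.615592, 321.863665) px
  c1 = (364.587760, 347.274143) px
  c2 = (392.304077, 284.473164) px
  c3 = (259.011002, 259.162123) px
Planar DLT: solve 8×8 A·h = b for H (H[2,2]=1):
  H  [+667.70316 +40.93957 +313.18002]
  H  [+80.23040 +524.26343 +304.37039]
  H  [-0.22174 +0.52586 +1.00000]
B = K⁻¹H; ‖b₁‖=1.104038, ‖b₂‖=1.104038; λ = 2/(‖b₁‖+‖b₂‖) = 0.905766, sign → tz>0 ⇒ λ=+0.905766
r₁ = λ·B[:,0] = (+0.93676,+0.28661,-0.20084); r₂ = λ·B[:,1] = (-0.16229,+0.86418,+0.47630)
r₃ = r₁×r₂ = (+0.31008,-0.41359,+0.85604); SVD([r₁ r₂ r₃]) → R = UVᵀ:
  R  [+0.93676 -0.16229 +0.31008]
  R  [+0.28661 +0.86418 -0.41359]
  R  [-0.20084 +0.47630 +0.85604]
t = (-0.01029, +0.14686, +0.90577) m
tr R = 2.656969; θ = arccos((tr R − 1)/2) = 0.594400 rad = 34.057°
axis k = ((R−Rᵀ)₃₂, (R−Rᵀ)₁₃, (R−Rᵀ)₂₁) / (2 sinθ) = (+0.794527, +0.456168, +0.400797)
rvec = θ·k = (+0.472267, +0.271146, +0.238234)

rvec=(0.4723, 0.2711, 0.2382) tvec=(-0.0103, 0.1469, 0.9058)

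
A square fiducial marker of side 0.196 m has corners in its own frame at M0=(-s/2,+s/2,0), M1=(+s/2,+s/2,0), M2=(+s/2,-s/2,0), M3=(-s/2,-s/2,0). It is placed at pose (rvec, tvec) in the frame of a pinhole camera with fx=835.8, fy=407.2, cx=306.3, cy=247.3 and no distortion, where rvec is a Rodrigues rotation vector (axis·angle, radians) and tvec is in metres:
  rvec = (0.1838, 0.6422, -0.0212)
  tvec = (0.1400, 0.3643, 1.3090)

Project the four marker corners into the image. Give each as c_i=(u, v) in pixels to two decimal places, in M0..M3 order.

c0=(347.97, 381.81) c1=(455.45, 396.59) c2=(449.17, 336.88) c3=(339.69, 326.92)

Intrinsics K: fx=835.8, fy=407.2, cx=306.3, cy=247.3
Marker side s = 0.196 m; corners in marker frame (Z=0):
  M0 = (-0.0980, +0.0980, 0)
  M1 = (+0.0980, +0.0980, 0)
  M2 = (+0.0980, -0.0980, 0)
  M3 = (-0.0980, -0.0980, 0)
rvec = (0.1838, 0.6422, -0.0212), |rvec| = θ = 0.66832 rad = 38.292°
Rodrigues: sinθ=0.61967, 1−cosθ=0.21514; R = I + sinθ·[k]× + (1−cosθ)·[k]×²:
    [+0.80114 +0.07651 +0.59357]
    [+0.03720 +0.98351 -0.17698]
    [-0.59733 +0.16386 +0.78508]
t = (0.1400, 0.3643, 1.3090) m
M0: Pc = R·M0+t = (+0.06899, +0.45704, +1.38360); u = 835.8·(+0.06899)/1.38360 + 306.3 = 347.9734, v = 407.2·(+0.45704)/1.38360 + 247.3 = 381.8090
M1: Pc = R·M1+t = (+0.22601, +0.46433, +1.26652); u = 835.8·(+0.22601)/1.26652 + 306.3 = 455.4476, v = 407.2·(+0.46433)/1.26652 + 247.3 = 396.5869
M2: Pc = R·M2+t = (+0.21101, +0.27156, +1.23440); u = 835.8·(+0.21101)/1.23440 + 306.3 = 449.1745, v = 407.2·(+0.27156)/1.23440 + 247.3 = 336.8815
M3: Pc = R·M3+t = (+0.05399, +0.26427, +1.35148); u = 835.8·(+0.05399)/1.35148 + 306.3 = 339.6897, v = 407.2·(+0.26427)/1.35148 + 247.3 = 326.9246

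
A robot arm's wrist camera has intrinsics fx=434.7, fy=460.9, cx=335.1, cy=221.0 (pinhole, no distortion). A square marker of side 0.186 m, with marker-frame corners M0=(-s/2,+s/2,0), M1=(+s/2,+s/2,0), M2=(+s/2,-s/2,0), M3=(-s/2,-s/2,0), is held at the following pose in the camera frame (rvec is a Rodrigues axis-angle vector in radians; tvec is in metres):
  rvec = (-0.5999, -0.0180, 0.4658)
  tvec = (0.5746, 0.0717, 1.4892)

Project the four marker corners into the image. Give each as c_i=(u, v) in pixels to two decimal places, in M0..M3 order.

c0=(470.82, 252.61) c1=(523.67, 278.76) c2=(533.16, 234.26) c3=(483.65, 210.45)

Intrinsics K: fx=434.7, fy=460.9, cx=335.1, cy=221.0
Marker side s = 0.186 m; corners in marker frame (Z=0):
  M0 = (-0.0930, +0.0930, 0)
  M1 = (+0.0930, +0.0930, 0)
  M2 = (+0.0930, -0.0930, 0)
  M3 = (-0.0930, -0.0930, 0)
rvec = (-0.5999, -0.0180, 0.4658), |rvec| = θ = 0.75972 rad = 43.529°
Rodrigues: sinθ=0.68872, 1−cosθ=0.27497; R = I + sinθ·[k]× + (1−cosθ)·[k]×²:
    [+0.89648 -0.41712 -0.14944]
    [+0.42741 +0.72518 +0.53984]
    [-0.11681 -0.54783 +0.82840]
t = (0.5746, 0.0717, 1.4892) m
M0: Pc = R·M0+t = (+0.45243, +0.09939, +1.44911); u = 434.7·(+0.45243)/1.44911 + 335.1 = 470.8197, v = 460.9·(+0.09939)/1.44911 + 221.0 = 252.6125
M1: Pc = R·M1+t = (+0.61918, +0.17889, +1.42739); u = 434.7·(+0.61918)/1.42739 + 335.1 = 523.6664, v = 460.9·(+0.17889)/1.42739 + 221.0 = 278.7635
M2: Pc = R·M2+t = (+0.69677, +0.04401, +1.52929); u = 434.7·(+0.69677)/1.52929 + 335.1 = 533.1558, v = 460.9·(+0.04401)/1.52929 + 221.0 = 234.2630
M3: Pc = R·M3+t = (+0.53002, -0.03549, +1.55101); u = 434.7·(+0.53002)/1.55101 + 335.1 = 483.6480, v = 460.9·(-0.03549)/1.55101 + 221.0 = 210.4533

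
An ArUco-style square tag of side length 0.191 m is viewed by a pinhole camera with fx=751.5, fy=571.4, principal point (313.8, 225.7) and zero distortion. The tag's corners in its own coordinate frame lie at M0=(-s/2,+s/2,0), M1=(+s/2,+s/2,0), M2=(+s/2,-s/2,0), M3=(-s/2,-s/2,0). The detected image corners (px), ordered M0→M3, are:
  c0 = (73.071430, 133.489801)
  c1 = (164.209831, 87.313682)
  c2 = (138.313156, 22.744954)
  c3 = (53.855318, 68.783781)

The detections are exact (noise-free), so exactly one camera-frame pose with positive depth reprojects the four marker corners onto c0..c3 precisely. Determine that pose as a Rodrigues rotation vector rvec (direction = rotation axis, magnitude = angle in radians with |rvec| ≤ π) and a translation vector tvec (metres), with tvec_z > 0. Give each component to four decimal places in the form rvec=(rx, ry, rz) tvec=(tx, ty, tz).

Intrinsics K: fx=751.5, fy=571.4, cx=313.8, cy=225.7
Marker side s = 0.191 m; corners in marker frame (Z=0):
  M0 = (-0.0955, +0.0955, 0)
  M1 = (+0.0955, +0.0955, 0)
  M2 = (+0.0955, -0.0955, 0)
  M3 = (-0.0955, -0.0955, 0)
Detected image corners:
  c0 = (73.071430, 133.489801) px
  c1 = (164.209831, 87.313682) px
  c2 = (138.313156, 22.744954) px
  c3 = (53.855318, 68.783781) px
Planar DLT: solve 8×8 A·h = b for H (H[2,2]=1):
  H  [+434.33451 +81.30519 +106.02977]
  H  [-259.40735 +311.94618 +77.54452]
  H  [-0.23076 -0.33909 +1.00000]
B = K⁻¹H; ‖b₁‖=0.799751, ‖b₂‖=0.799751; λ = 2/(‖b₁‖+‖b₂‖) = 1.250389, sign → tz>0 ⇒ λ=+1.250389
r₁ = λ·B[:,0] = (+0.84316,-0.45369,-0.28854); r₂ = λ·B[:,1] = (+0.31233,+0.85011,-0.42400)
r₃ = r₁×r₂ = (+0.43765,+0.26738,+0.85847); SVD([r₁ r₂ r₃]) → R = UVᵀ:
  R  [+0.84316 +0.31233 +0.43765]
  R  [-0.45369 +0.85011 +0.26738]
  R  [-0.28854 -0.42400 +0.85847]
t = (-0.34570, -0.32421, +1.25039) m
tr R = 2.551731; θ = arccos((tr R − 1)/2) = 0.682710 rad = 39.116°
axis k = ((R−Rᵀ)₃₂, (R−Rᵀ)₁₃, (R−Rᵀ)₂₁) / (2 sinθ) = (-0.547927, +0.575525, -0.607081)
rvec = θ·k = (-0.374076, +0.392917, -0.414460)

rvec=(-0.3741, 0.3929, -0.4145) tvec=(-0.3457, -0.3242, 1.2504)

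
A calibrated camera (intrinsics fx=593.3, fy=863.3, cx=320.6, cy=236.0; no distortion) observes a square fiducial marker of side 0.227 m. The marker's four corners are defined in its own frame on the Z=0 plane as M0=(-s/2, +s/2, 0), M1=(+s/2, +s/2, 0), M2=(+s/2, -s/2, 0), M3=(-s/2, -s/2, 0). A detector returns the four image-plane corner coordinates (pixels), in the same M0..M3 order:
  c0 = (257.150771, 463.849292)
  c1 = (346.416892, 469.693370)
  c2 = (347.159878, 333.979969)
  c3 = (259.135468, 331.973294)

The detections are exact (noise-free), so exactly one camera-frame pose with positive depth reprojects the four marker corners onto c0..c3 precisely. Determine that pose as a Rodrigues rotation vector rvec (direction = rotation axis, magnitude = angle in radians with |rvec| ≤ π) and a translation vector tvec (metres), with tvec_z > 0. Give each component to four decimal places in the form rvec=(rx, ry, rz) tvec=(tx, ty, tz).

rvec=(-0.0955, 0.1860, 0.0034) tvec=(-0.0469, 0.2809, 1.4846)

Intrinsics K: fx=593.3, fy=863.3, cx=320.6, cy=236.0
Marker side s = 0.227 m; corners in marker frame (Z=0):
  M0 = (-0.1135, +0.1135, 0)
  M1 = (+0.1135, +0.1135, 0)
  M2 = (+0.1135, -0.1135, 0)
  M3 = (-0.1135, -0.1135, 0)
Detected image corners:
  c0 = (257.150771, 463.849292) px
  c1 = (346.416892, 469.693370) px
  c2 = (347.159878, 333.979969) px
  c3 = (259.135468, 331.973294) px
Planar DLT: solve 8×8 A·h = b for H (H[2,2]=1):
  H  [+352.83630 -25.29050 +301.84445]
  H  [-32.54599 +563.84341 +399.36317]
  H  [-0.12448 -0.06362 +1.00000]
B = K⁻¹H; ‖b₁‖=0.673580, ‖b₂‖=0.673580; λ = 2/(‖b₁‖+‖b₂‖) = 1.484604, sign → tz>0 ⇒ λ=+1.484604
r₁ = λ·B[:,0] = (+0.98276,-0.00545,-0.18481); r₂ = λ·B[:,1] = (-0.01224,+0.99545,-0.09445)
r₃ = r₁×r₂ = (+0.18448,+0.09509,+0.97823); SVD([r₁ r₂ r₃]) → R = UVᵀ:
  R  [+0.98276 -0.01224 +0.18448]
  R  [-0.00545 +0.99545 +0.09509]
  R  [-0.18481 -0.09445 +0.97823]
t = (-0.04693, +0.28093, +1.48460) m
tr R = 2.956439; θ = arccos((tr R − 1)/2) = 0.209094 rad = 11.980°
axis k = ((R−Rᵀ)₃₂, (R−Rᵀ)₁₃, (R−Rᵀ)₂₁) / (2 sinθ) = (-0.456570, +0.889537, +0.016369)
rvec = θ·k = (-0.095466, +0.185997, +0.003423)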